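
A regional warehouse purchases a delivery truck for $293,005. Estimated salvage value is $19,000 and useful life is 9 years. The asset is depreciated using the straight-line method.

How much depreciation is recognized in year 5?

Depreciable base = $293,005 − $19,000 = $274,005.
Annual expense = $274,005 / 9 = $30,445.

$30,445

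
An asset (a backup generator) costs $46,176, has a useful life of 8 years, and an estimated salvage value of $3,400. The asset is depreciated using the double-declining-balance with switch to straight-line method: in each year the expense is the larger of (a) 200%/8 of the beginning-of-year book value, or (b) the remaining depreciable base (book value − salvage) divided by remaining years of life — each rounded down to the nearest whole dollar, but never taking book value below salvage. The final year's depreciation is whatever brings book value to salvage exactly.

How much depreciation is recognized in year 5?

Depreciable base = $46,176 − $3,400 = $42,776.
Year 1: DB = ⌊$46,176 × 200%/8⌋ = $11,544; SL = ⌊$42,776/8⌋ = $5,347 → take DB $11,544. Book value $34,632.
Year 2: DB = ⌊$34,632 × 200%/8⌋ = $8,658; SL = ⌊$31,232/7⌋ = $4,461 → take DB $8,658. Book value $25,974.
Year 3: DB = ⌊$25,974 × 200%/8⌋ = $6,493; SL = ⌊$22,574/6⌋ = $3,762 → take DB $6,493. Book value $19,481.
Year 4: DB = ⌊$19,481 × 200%/8⌋ = $4,870; SL = ⌊$16,081/5⌋ = $3,216 → take DB $4,870. Book value $14,611.
Year 5: DB = ⌊$14,611 × 200%/8⌋ = $3,652; SL = ⌊$11,211/4⌋ = $2,802 → take DB $3,652. Book value $10,959.

$3,652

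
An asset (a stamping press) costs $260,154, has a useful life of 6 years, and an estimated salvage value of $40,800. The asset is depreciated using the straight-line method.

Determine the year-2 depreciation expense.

Depreciable base = $260,154 − $40,800 = $219,354.
Annual expense = $219,354 / 6 = $36,559.

$36,559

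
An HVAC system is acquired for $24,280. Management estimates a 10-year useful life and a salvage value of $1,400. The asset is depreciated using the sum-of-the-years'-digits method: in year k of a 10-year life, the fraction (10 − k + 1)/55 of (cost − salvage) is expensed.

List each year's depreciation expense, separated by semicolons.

Depreciable base = $24,280 − $1,400 = $22,880.
Sum of the years' digits = 10+9+8+7+6+5+4+3+2+1 = 55.
Year 1: $22,880 × 10/55 = $4,160. Book value $20,120.
Year 2: $22,880 × 9/55 = $3,744. Book value $16,376.
Year 3: $22,880 × 8/55 = $3,328. Book value $13,048.
Year 4: $22,880 × 7/55 = $2,912. Book value $10,136.
Year 5: $22,880 × 6/55 = $2,496. Book value $7,640.
Year 6: $22,880 × 5/55 = $2,080. Book value $5,560.
Year 7: $22,880 × 4/55 = $1,664. Book value $3,896.
Year 8: $22,880 × 3/55 = $1,248. Book value $2,648.
Year 9: $22,880 × 2/55 = $832. Book value $1,816.
Year 10: $22,880 × 1/55 = $416. Book value $1,400.

$4,160; $3,744; $3,328; $2,912; $2,496; $2,080; $1,664; $1,248; $832; $416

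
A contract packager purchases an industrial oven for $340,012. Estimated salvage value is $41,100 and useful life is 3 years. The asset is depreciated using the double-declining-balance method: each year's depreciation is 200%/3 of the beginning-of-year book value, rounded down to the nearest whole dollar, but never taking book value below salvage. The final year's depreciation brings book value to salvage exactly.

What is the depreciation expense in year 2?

$72,238

Depreciable base = $340,012 − $41,100 = $298,912.
Year 1: ⌊$340,012 × 200%/3⌋ = $226,674. Book value $113,338.
Year 2: ⌊$113,338 × 200%/3⌋ = $75,558, capped at $72,238. Book value $41,100.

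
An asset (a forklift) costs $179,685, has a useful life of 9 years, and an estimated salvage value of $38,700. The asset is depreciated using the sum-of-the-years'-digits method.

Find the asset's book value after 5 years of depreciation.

$70,030

Depreciable base = $179,685 − $38,700 = $140,985.
Sum of the years' digits = 9+8+7+6+5+4+3+2+1 = 45.
Year 1: $140,985 × 9/45 = $28,197. Book value $151,488.
Year 2: $140,985 × 8/45 = $25,064. Book value $126,424.
Year 3: $140,985 × 7/45 = $21,931. Book value $104,493.
Year 4: $140,985 × 6/45 = $18,798. Book value $85,695.
Year 5: $140,985 × 5/45 = $15,665. Book value $70,030.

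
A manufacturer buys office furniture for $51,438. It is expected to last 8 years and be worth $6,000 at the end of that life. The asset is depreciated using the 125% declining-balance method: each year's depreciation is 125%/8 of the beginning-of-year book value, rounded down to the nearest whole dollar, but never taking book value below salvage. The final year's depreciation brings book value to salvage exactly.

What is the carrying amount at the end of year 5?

$21,999

Depreciable base = $51,438 − $6,000 = $45,438.
Year 1: ⌊$51,438 × 125%/8⌋ = $8,037. Book value $43,401.
Year 2: ⌊$43,401 × 125%/8⌋ = $6,781. Book value $36,620.
Year 3: ⌊$36,620 × 125%/8⌋ = $5,721. Book value $30,899.
Year 4: ⌊$30,899 × 125%/8⌋ = $4,827. Book value $26,072.
Year 5: ⌊$26,072 × 125%/8⌋ = $4,073. Book value $21,999.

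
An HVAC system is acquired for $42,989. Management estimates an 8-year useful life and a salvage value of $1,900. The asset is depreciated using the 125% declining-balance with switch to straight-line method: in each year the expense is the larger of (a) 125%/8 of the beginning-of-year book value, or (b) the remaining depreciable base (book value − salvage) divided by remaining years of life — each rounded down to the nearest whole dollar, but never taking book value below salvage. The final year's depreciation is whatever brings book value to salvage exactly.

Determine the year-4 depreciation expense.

Depreciable base = $42,989 − $1,900 = $41,089.
Year 1: DB = ⌊$42,989 × 125%/8⌋ = $6,717; SL = ⌊$41,089/8⌋ = $5,136 → take DB $6,717. Book value $36,272.
Year 2: DB = ⌊$36,272 × 125%/8⌋ = $5,667; SL = ⌊$34,372/7⌋ = $4,910 → take DB $5,667. Book value $30,605.
Year 3: DB = ⌊$30,605 × 125%/8⌋ = $4,782; SL = ⌊$28,705/6⌋ = $4,784 → take SL $4,784. Book value $25,821.
Year 4: DB = ⌊$25,821 × 125%/8⌋ = $4,034; SL = ⌊$23,921/5⌋ = $4,784 → take SL $4,784. Book value $21,037.

$4,784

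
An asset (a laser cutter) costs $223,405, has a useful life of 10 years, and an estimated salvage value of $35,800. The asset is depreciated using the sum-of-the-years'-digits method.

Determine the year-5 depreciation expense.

$20,466

Depreciable base = $223,405 − $35,800 = $187,605.
Sum of the years' digits = 10+9+8+7+6+5+4+3+2+1 = 55.
Year 1: $187,605 × 10/55 = $34,110. Book value $189,295.
Year 2: $187,605 × 9/55 = $30,699. Book value $158,596.
Year 3: $187,605 × 8/55 = $27,288. Book value $131,308.
Year 4: $187,605 × 7/55 = $23,877. Book value $107,431.
Year 5: $187,605 × 6/55 = $20,466. Book value $86,965.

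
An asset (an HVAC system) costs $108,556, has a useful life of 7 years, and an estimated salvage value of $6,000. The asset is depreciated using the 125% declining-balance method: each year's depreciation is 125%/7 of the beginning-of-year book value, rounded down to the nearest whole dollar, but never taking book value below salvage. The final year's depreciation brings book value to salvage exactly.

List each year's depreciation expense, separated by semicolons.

Depreciable base = $108,556 − $6,000 = $102,556.
Year 1: ⌊$108,556 × 125%/7⌋ = $19,385. Book value $89,171.
Year 2: ⌊$89,171 × 125%/7⌋ = $15,923. Book value $73,248.
Year 3: ⌊$73,248 × 125%/7⌋ = $13,080. Book value $60,168.
Year 4: ⌊$60,168 × 125%/7⌋ = $10,744. Book value $49,424.
Year 5: ⌊$49,424 × 125%/7⌋ = $8,825. Book value $40,599.
Year 6: ⌊$40,599 × 125%/7⌋ = $7,249. Book value $33,350.
Year 7 (final): $33,350 − $6,000 = $27,350. Book value $6,000.

$19,385; $15,923; $13,080; $10,744; $8,825; $7,249; $27,350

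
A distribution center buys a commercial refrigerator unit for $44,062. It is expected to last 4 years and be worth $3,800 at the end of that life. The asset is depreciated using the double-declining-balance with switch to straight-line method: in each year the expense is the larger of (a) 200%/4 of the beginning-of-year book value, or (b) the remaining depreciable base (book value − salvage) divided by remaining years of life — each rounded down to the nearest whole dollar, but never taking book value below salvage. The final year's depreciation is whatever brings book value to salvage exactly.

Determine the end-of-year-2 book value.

Depreciable base = $44,062 − $3,800 = $40,262.
Year 1: DB = ⌊$44,062 × 200%/4⌋ = $22,031; SL = ⌊$40,262/4⌋ = $10,065 → take DB $22,031. Book value $22,031.
Year 2: DB = ⌊$22,031 × 200%/4⌋ = $11,015; SL = ⌊$18,231/3⌋ = $6,077 → take DB $11,015. Book value $11,016.

$11,016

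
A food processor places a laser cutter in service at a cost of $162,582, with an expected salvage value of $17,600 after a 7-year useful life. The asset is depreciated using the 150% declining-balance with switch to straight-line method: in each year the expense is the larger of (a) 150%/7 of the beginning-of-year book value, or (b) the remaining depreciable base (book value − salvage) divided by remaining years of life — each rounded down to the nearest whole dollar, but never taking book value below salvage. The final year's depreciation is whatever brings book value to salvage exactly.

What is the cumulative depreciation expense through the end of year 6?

Depreciable base = $162,582 − $17,600 = $144,982.
Year 1: DB = ⌊$162,582 × 150%/7⌋ = $34,839; SL = ⌊$144,982/7⌋ = $20,711 → take DB $34,839. Book value $127,743.
Year 2: DB = ⌊$127,743 × 150%/7⌋ = $27,373; SL = ⌊$110,143/6⌋ = $18,357 → take DB $27,373. Book value $100,370.
Year 3: DB = ⌊$100,370 × 150%/7⌋ = $21,507; SL = ⌊$82,770/5⌋ = $16,554 → take DB $21,507. Book value $78,863.
Year 4: DB = ⌊$78,863 × 150%/7⌋ = $16,899; SL = ⌊$61,263/4⌋ = $15,315 → take DB $16,899. Book value $61,964.
Year 5: DB = ⌊$61,964 × 150%/7⌋ = $13,278; SL = ⌊$44,364/3⌋ = $14,788 → take SL $14,788. Book value $47,176.
Year 6: DB = ⌊$47,176 × 150%/7⌋ = $10,109; SL = ⌊$29,576/2⌋ = $14,788 → take SL $14,788. Book value $32,388.
Accumulated through year 6 = $162,582 − $32,388 = $130,194.

$130,194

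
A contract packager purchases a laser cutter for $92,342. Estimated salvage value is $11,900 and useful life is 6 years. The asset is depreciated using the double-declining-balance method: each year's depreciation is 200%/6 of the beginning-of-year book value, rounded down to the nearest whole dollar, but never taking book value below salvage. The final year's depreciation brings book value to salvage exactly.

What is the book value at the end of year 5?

$12,162

Depreciable base = $92,342 − $11,900 = $80,442.
Year 1: ⌊$92,342 × 200%/6⌋ = $30,780. Book value $61,562.
Year 2: ⌊$61,562 × 200%/6⌋ = $20,520. Book value $41,042.
Year 3: ⌊$41,042 × 200%/6⌋ = $13,680. Book value $27,362.
Year 4: ⌊$27,362 × 200%/6⌋ = $9,120. Book value $18,242.
Year 5: ⌊$18,242 × 200%/6⌋ = $6,080. Book value $12,162.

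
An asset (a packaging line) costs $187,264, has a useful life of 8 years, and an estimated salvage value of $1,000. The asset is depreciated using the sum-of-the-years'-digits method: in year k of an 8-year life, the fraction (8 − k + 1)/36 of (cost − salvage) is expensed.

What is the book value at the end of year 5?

$32,044

Depreciable base = $187,264 − $1,000 = $186,264.
Sum of the years' digits = 8+7+6+5+4+3+2+1 = 36.
Year 1: $186,264 × 8/36 = $41,392. Book value $145,872.
Year 2: $186,264 × 7/36 = $36,218. Book value $109,654.
Year 3: $186,264 × 6/36 = $31,044. Book value $78,610.
Year 4: $186,264 × 5/36 = $25,870. Book value $52,740.
Year 5: $186,264 × 4/36 = $20,696. Book value $32,044.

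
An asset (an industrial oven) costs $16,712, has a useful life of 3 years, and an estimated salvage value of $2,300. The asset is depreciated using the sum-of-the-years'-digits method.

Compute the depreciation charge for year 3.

Depreciable base = $16,712 − $2,300 = $14,412.
Sum of the years' digits = 3+2+1 = 6.
Year 1: $14,412 × 3/6 = $7,206. Book value $9,506.
Year 2: $14,412 × 2/6 = $4,804. Book value $4,702.
Year 3: $14,412 × 1/6 = $2,402. Book value $2,300.

$2,402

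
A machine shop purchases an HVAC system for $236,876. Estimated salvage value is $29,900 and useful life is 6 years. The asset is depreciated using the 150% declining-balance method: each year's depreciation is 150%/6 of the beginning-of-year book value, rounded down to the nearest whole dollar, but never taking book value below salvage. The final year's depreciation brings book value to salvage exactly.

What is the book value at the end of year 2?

Depreciable base = $236,876 − $29,900 = $206,976.
Year 1: ⌊$236,876 × 150%/6⌋ = $59,219. Book value $177,657.
Year 2: ⌊$177,657 × 150%/6⌋ = $44,414. Book value $133,243.

$133,243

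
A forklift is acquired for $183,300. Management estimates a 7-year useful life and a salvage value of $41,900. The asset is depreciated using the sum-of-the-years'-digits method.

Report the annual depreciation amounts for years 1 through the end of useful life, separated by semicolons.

Depreciable base = $183,300 − $41,900 = $141,400.
Sum of the years' digits = 7+6+5+4+3+2+1 = 28.
Year 1: $141,400 × 7/28 = $35,350. Book value $147,950.
Year 2: $141,400 × 6/28 = $30,300. Book value $117,650.
Year 3: $141,400 × 5/28 = $25,250. Book value $92,400.
Year 4: $141,400 × 4/28 = $20,200. Book value $72,200.
Year 5: $141,400 × 3/28 = $15,150. Book value $57,050.
Year 6: $141,400 × 2/28 = $10,100. Book value $46,950.
Year 7: $141,400 × 1/28 = $5,050. Book value $41,900.

$35,350; $30,300; $25,250; $20,200; $15,150; $10,100; $5,050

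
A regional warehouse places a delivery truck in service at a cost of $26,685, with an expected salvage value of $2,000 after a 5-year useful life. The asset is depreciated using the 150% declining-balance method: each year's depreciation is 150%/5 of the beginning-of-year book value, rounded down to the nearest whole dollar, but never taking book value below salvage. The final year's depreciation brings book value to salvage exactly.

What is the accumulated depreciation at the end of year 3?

$17,531

Depreciable base = $26,685 − $2,000 = $24,685.
Year 1: ⌊$26,685 × 150%/5⌋ = $8,005. Book value $18,680.
Year 2: ⌊$18,680 × 150%/5⌋ = $5,604. Book value $13,076.
Year 3: ⌊$13,076 × 150%/5⌋ = $3,922. Book value $9,154.
Accumulated through year 3 = $26,685 − $9,154 = $17,531.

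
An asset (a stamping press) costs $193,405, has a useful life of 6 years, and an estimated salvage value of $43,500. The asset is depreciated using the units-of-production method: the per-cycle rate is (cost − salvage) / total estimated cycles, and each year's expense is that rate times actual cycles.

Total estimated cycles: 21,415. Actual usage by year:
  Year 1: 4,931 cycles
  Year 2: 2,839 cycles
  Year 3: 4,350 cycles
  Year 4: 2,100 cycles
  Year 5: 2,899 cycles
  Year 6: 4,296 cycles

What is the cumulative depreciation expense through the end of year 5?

$119,833

Depreciable base = $193,405 − $43,500 = $149,905.
Rate = $149,905 / 21,415 cycles = $7 per cycle.
Year 1: 4,931 × $7 = $34,517. Book value $158,888.
Year 2: 2,839 × $7 = $19,873. Book value $139,015.
Year 3: 4,350 × $7 = $30,450. Book value $108,565.
Year 4: 2,100 × $7 = $14,700. Book value $93,865.
Year 5: 2,899 × $7 = $20,293. Book value $73,572.
Accumulated through year 5 = $193,405 − $73,572 = $119,833.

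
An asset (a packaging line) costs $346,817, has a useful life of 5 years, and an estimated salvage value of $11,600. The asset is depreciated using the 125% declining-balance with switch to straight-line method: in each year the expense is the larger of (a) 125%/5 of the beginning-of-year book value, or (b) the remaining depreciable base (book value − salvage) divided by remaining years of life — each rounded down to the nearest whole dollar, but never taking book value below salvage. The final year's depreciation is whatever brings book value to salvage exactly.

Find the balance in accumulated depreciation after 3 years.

Depreciable base = $346,817 − $11,600 = $335,217.
Year 1: DB = ⌊$346,817 × 125%/5⌋ = $86,704; SL = ⌊$335,217/5⌋ = $67,043 → take DB $86,704. Book value $260,113.
Year 2: DB = ⌊$260,113 × 125%/5⌋ = $65,028; SL = ⌊$248,513/4⌋ = $62,128 → take DB $65,028. Book value $195,085.
Year 3: DB = ⌊$195,085 × 125%/5⌋ = $48,771; SL = ⌊$183,485/3⌋ = $61,161 → take SL $61,161. Book value $133,924.
Accumulated through year 3 = $346,817 − $133,924 = $212,893.

$212,893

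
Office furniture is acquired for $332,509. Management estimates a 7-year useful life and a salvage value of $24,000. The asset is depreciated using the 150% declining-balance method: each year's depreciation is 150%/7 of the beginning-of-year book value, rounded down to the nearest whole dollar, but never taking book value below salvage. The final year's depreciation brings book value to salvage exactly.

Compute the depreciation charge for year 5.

Depreciable base = $332,509 − $24,000 = $308,509.
Year 1: ⌊$332,509 × 150%/7⌋ = $71,251. Book value $261,258.
Year 2: ⌊$261,258 × 150%/7⌋ = $55,983. Book value $205,275.
Year 3: ⌊$205,275 × 150%/7⌋ = $43,987. Book value $161,288.
Year 4: ⌊$161,288 × 150%/7⌋ = $34,561. Book value $126,727.
Year 5: ⌊$126,727 × 150%/7⌋ = $27,155. Book value $99,572.

$27,155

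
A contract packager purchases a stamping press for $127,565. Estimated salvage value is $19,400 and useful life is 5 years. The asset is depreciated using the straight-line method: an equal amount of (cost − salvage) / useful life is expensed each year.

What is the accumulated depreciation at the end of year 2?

Depreciable base = $127,565 − $19,400 = $108,165.
Annual expense = $108,165 / 5 = $21,633.
End of year 1: book value $105,932.
End of year 2: book value $84,299.
Accumulated through year 2 = $127,565 − $84,299 = $43,266.

$43,266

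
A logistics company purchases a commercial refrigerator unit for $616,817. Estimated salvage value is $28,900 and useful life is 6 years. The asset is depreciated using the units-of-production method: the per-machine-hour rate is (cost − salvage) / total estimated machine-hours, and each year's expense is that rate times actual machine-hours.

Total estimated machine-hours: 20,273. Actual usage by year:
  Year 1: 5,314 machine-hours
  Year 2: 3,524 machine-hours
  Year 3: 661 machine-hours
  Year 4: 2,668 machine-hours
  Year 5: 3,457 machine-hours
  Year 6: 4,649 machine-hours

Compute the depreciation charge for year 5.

$100,253

Depreciable base = $616,817 − $28,900 = $587,917.
Rate = $587,917 / 20,273 machine-hours = $29 per machine-hour.
Year 1: 5,314 × $29 = $154,106. Book value $462,711.
Year 2: 3,524 × $29 = $102,196. Book value $360,515.
Year 3: 661 × $29 = $19,169. Book value $341,346.
Year 4: 2,668 × $29 = $77,372. Book value $263,974.
Year 5: 3,457 × $29 = $100,253. Book value $163,721.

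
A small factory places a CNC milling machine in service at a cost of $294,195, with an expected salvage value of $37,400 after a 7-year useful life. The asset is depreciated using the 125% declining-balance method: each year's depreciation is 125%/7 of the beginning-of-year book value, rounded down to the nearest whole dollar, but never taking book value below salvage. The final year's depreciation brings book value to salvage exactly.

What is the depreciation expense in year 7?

Depreciable base = $294,195 − $37,400 = $256,795.
Year 1: ⌊$294,195 × 125%/7⌋ = $52,534. Book value $241,661.
Year 2: ⌊$241,661 × 125%/7⌋ = $43,153. Book value $198,508.
Year 3: ⌊$198,508 × 125%/7⌋ = $35,447. Book value $163,061.
Year 4: ⌊$163,061 × 125%/7⌋ = $29,118. Book value $133,943.
Year 5: ⌊$133,943 × 125%/7⌋ = $23,918. Book value $110,025.
Year 6: ⌊$110,025 × 125%/7⌋ = $19,647. Book value $90,378.
Year 7 (final): $90,378 − $37,400 = $52,978. Book value $37,400.

$52,978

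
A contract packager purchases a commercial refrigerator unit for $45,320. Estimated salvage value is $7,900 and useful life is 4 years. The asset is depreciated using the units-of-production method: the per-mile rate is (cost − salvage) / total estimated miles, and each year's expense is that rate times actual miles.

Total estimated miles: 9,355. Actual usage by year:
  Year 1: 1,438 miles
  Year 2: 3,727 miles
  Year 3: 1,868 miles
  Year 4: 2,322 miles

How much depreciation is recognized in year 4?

$9,288

Depreciable base = $45,320 − $7,900 = $37,420.
Rate = $37,420 / 9,355 miles = $4 per mile.
Year 1: 1,438 × $4 = $5,752. Book value $39,568.
Year 2: 3,727 × $4 = $14,908. Book value $24,660.
Year 3: 1,868 × $4 = $7,472. Book value $17,188.
Year 4: 2,322 × $4 = $9,288. Book value $7,900.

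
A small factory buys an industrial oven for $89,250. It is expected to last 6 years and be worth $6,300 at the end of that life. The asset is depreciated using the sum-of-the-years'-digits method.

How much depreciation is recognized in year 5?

$7,900

Depreciable base = $89,250 − $6,300 = $82,950.
Sum of the years' digits = 6+5+4+3+2+1 = 21.
Year 1: $82,950 × 6/21 = $23,700. Book value $65,550.
Year 2: $82,950 × 5/21 = $19,750. Book value $45,800.
Year 3: $82,950 × 4/21 = $15,800. Book value $30,000.
Year 4: $82,950 × 3/21 = $11,850. Book value $18,150.
Year 5: $82,950 × 2/21 = $7,900. Book value $10,250.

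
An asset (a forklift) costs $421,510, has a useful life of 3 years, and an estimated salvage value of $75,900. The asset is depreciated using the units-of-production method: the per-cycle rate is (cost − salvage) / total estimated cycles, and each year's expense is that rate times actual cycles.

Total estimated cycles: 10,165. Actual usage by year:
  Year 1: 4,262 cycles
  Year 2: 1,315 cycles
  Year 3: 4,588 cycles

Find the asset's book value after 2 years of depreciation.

Depreciable base = $421,510 − $75,900 = $345,610.
Rate = $345,610 / 10,165 cycles = $34 per cycle.
Year 1: 4,262 × $34 = $144,908. Book value $276,602.
Year 2: 1,315 × $34 = $44,710. Book value $231,892.

$231,892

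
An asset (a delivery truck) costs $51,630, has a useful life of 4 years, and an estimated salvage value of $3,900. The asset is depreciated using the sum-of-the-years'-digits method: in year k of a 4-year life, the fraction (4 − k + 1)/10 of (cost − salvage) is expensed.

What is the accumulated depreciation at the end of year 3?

$42,957

Depreciable base = $51,630 − $3,900 = $47,730.
Sum of the years' digits = 4+3+2+1 = 10.
Year 1: $47,730 × 4/10 = $19,092. Book value $32,538.
Year 2: $47,730 × 3/10 = $14,319. Book value $18,219.
Year 3: $47,730 × 2/10 = $9,546. Book value $8,673.
Accumulated through year 3 = $51,630 − $8,673 = $42,957.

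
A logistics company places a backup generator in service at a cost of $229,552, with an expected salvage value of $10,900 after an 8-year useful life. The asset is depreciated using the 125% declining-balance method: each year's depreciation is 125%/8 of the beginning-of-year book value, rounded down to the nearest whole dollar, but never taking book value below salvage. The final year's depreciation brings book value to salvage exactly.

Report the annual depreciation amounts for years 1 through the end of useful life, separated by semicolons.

$35,867; $30,263; $25,534; $21,545; $18,178; $15,338; $12,941; $58,986

Depreciable base = $229,552 − $10,900 = $218,652.
Year 1: ⌊$229,552 × 125%/8⌋ = $35,867. Book value $193,685.
Year 2: ⌊$193,685 × 125%/8⌋ = $30,263. Book value $163,422.
Year 3: ⌊$163,422 × 125%/8⌋ = $25,534. Book value $137,888.
Year 4: ⌊$137,888 × 125%/8⌋ = $21,545. Book value $116,343.
Year 5: ⌊$116,343 × 125%/8⌋ = $18,178. Book value $98,165.
Year 6: ⌊$98,165 × 125%/8⌋ = $15,338. Book value $82,827.
Year 7: ⌊$82,827 × 125%/8⌋ = $12,941. Book value $69,886.
Year 8 (final): $69,886 − $10,900 = $58,986. Book value $10,900.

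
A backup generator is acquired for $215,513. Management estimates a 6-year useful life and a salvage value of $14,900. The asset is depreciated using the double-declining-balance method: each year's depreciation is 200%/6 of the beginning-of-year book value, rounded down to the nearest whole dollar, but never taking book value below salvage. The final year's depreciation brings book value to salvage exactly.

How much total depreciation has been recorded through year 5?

Depreciable base = $215,513 − $14,900 = $200,613.
Year 1: ⌊$215,513 × 200%/6⌋ = $71,837. Book value $143,676.
Year 2: ⌊$143,676 × 200%/6⌋ = $47,892. Book value $95,784.
Year 3: ⌊$95,784 × 200%/6⌋ = $31,928. Book value $63,856.
Year 4: ⌊$63,856 × 200%/6⌋ = $21,285. Book value $42,571.
Year 5: ⌊$42,571 × 200%/6⌋ = $14,190. Book value $28,381.
Accumulated through year 5 = $215,513 − $28,381 = $187,132.

$187,132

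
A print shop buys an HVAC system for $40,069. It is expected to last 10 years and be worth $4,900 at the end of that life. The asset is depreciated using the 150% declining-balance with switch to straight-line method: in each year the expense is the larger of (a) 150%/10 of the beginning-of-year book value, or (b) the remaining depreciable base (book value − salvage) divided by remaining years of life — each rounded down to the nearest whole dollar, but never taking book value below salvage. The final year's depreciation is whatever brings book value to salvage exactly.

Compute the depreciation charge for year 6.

Depreciable base = $40,069 − $4,900 = $35,169.
Year 1: DB = ⌊$40,069 × 150%/10⌋ = $6,010; SL = ⌊$35,169/10⌋ = $3,516 → take DB $6,010. Book value $34,059.
Year 2: DB = ⌊$34,059 × 150%/10⌋ = $5,108; SL = ⌊$29,159/9⌋ = $3,239 → take DB $5,108. Book value $28,951.
Year 3: DB = ⌊$28,951 × 150%/10⌋ = $4,342; SL = ⌊$24,051/8⌋ = $3,006 → take DB $4,342. Book value $24,609.
Year 4: DB = ⌊$24,609 × 150%/10⌋ = $3,691; SL = ⌊$19,709/7⌋ = $2,815 → take DB $3,691. Book value $20,918.
Year 5: DB = ⌊$20,918 × 150%/10⌋ = $3,137; SL = ⌊$16,018/6⌋ = $2,669 → take DB $3,137. Book value $17,781.
Year 6: DB = ⌊$17,781 × 150%/10⌋ = $2,667; SL = ⌊$12,881/5⌋ = $2,576 → take DB $2,667. Book value $15,114.

$2,667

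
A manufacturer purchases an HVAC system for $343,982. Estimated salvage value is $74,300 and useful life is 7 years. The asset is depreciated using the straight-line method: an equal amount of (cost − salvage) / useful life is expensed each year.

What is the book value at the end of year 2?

Depreciable base = $343,982 − $74,300 = $269,682.
Annual expense = $269,682 / 7 = $38,526.
End of year 1: book value $305,456.
End of year 2: book value $266,930.

$266,930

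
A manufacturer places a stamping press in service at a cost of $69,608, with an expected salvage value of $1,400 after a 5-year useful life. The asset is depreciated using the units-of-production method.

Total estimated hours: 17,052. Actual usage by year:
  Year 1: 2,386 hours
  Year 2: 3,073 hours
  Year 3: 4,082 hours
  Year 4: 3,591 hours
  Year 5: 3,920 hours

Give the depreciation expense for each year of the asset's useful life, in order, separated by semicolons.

$9,544; $12,292; $16,328; $14,364; $15,680

Depreciable base = $69,608 − $1,400 = $68,208.
Rate = $68,208 / 17,052 hours = $4 per hour.
Year 1: 2,386 × $4 = $9,544. Book value $60,064.
Year 2: 3,073 × $4 = $12,292. Book value $47,772.
Year 3: 4,082 × $4 = $16,328. Book value $31,444.
Year 4: 3,591 × $4 = $14,364. Book value $17,080.
Year 5: 3,920 × $4 = $15,680. Book value $1,400.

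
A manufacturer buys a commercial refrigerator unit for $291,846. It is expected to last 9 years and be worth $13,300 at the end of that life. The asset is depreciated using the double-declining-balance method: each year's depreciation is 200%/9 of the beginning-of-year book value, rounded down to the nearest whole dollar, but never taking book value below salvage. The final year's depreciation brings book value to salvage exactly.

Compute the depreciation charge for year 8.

$11,167

Depreciable base = $291,846 − $13,300 = $278,546.
Year 1: ⌊$291,846 × 200%/9⌋ = $64,854. Book value $226,992.
Year 2: ⌊$226,992 × 200%/9⌋ = $50,442. Book value $176,550.
Year 3: ⌊$176,550 × 200%/9⌋ = $39,233. Book value $137,317.
Year 4: ⌊$137,317 × 200%/9⌋ = $30,514. Book value $106,803.
Year 5: ⌊$106,803 × 200%/9⌋ = $23,734. Book value $83,069.
Year 6: ⌊$83,069 × 200%/9⌋ = $18,459. Book value $64,610.
Year 7: ⌊$64,610 × 200%/9⌋ = $14,357. Book value $50,253.
Year 8: ⌊$50,253 × 200%/9⌋ = $11,167. Book value $39,086.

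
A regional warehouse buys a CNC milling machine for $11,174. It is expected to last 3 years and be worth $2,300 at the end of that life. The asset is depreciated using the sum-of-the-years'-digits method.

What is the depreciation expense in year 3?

$1,479

Depreciable base = $11,174 − $2,300 = $8,874.
Sum of the years' digits = 3+2+1 = 6.
Year 1: $8,874 × 3/6 = $4,437. Book value $6,737.
Year 2: $8,874 × 2/6 = $2,958. Book value $3,779.
Year 3: $8,874 × 1/6 = $1,479. Book value $2,300.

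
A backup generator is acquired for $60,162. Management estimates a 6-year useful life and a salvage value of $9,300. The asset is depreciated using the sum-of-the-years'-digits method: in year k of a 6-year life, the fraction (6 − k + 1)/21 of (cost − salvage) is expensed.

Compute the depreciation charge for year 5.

$4,844

Depreciable base = $60,162 − $9,300 = $50,862.
Sum of the years' digits = 6+5+4+3+2+1 = 21.
Year 1: $50,862 × 6/21 = $14,532. Book value $45,630.
Year 2: $50,862 × 5/21 = $12,110. Book value $33,520.
Year 3: $50,862 × 4/21 = $9,688. Book value $23,832.
Year 4: $50,862 × 3/21 = $7,266. Book value $16,566.
Year 5: $50,862 × 2/21 = $4,844. Book value $11,722.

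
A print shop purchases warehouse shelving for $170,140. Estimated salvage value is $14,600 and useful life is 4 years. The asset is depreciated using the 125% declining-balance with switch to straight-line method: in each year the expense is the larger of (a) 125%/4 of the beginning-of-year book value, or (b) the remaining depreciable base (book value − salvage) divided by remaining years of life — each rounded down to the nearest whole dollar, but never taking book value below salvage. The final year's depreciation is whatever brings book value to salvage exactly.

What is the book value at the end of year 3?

Depreciable base = $170,140 − $14,600 = $155,540.
Year 1: DB = ⌊$170,140 × 125%/4⌋ = $53,168; SL = ⌊$155,540/4⌋ = $38,885 → take DB $53,168. Book value $116,972.
Year 2: DB = ⌊$116,972 × 125%/4⌋ = $36,553; SL = ⌊$102,372/3⌋ = $34,124 → take DB $36,553. Book value $80,419.
Year 3: DB = ⌊$80,419 × 125%/4⌋ = $25,130; SL = ⌊$65,819/2⌋ = $32,909 → take SL $32,909. Book value $47,510.

$47,510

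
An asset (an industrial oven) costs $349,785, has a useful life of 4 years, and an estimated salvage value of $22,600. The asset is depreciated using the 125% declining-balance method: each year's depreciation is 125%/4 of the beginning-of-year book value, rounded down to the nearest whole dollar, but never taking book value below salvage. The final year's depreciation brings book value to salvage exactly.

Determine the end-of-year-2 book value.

$165,329

Depreciable base = $349,785 − $22,600 = $327,185.
Year 1: ⌊$349,785 × 125%/4⌋ = $109,307. Book value $240,478.
Year 2: ⌊$240,478 × 125%/4⌋ = $75,149. Book value $165,329.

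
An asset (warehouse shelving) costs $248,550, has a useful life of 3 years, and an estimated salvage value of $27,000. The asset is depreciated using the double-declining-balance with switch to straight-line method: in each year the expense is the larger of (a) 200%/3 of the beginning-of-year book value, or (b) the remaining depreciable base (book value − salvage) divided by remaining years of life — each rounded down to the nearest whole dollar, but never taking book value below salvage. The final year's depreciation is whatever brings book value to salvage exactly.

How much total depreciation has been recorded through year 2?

$220,933

Depreciable base = $248,550 − $27,000 = $221,550.
Year 1: DB = ⌊$248,550 × 200%/3⌋ = $165,700; SL = ⌊$221,550/3⌋ = $73,850 → take DB $165,700. Book value $82,850.
Year 2: DB = ⌊$82,850 × 200%/3⌋ = $55,233; SL = ⌊$55,850/2⌋ = $27,925 → take DB $55,233. Book value $27,617.
Accumulated through year 2 = $248,550 − $27,617 = $220,933.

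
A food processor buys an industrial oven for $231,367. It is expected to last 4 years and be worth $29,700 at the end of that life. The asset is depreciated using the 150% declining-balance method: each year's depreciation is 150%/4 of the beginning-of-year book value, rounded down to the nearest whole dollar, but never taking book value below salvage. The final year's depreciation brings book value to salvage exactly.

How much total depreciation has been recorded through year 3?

Depreciable base = $231,367 − $29,700 = $201,667.
Year 1: ⌊$231,367 × 150%/4⌋ = $86,762. Book value $144,605.
Year 2: ⌊$144,605 × 150%/4⌋ = $54,226. Book value $90,379.
Year 3: ⌊$90,379 × 150%/4⌋ = $33,892. Book value $56,487.
Accumulated through year 3 = $231,367 − $56,487 = $174,880.

$174,880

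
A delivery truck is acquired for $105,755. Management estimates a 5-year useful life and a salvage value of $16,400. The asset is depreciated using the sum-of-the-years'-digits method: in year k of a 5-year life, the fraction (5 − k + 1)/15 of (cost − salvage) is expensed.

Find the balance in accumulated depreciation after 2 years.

Depreciable base = $105,755 − $16,400 = $89,355.
Sum of the years' digits = 5+4+3+2+1 = 15.
Year 1: $89,355 × 5/15 = $29,785. Book value $75,970.
Year 2: $89,355 × 4/15 = $23,828. Book value $52,142.
Accumulated through year 2 = $105,755 − $52,142 = $53,613.

$53,613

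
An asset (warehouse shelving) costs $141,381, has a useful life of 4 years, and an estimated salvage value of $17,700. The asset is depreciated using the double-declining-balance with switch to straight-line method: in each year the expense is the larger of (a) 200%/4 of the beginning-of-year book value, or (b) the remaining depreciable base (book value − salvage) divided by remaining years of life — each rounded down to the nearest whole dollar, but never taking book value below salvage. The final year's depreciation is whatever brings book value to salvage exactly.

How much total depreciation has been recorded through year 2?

Depreciable base = $141,381 − $17,700 = $123,681.
Year 1: DB = ⌊$141,381 × 200%/4⌋ = $70,690; SL = ⌊$123,681/4⌋ = $30,920 → take DB $70,690. Book value $70,691.
Year 2: DB = ⌊$70,691 × 200%/4⌋ = $35,345; SL = ⌊$52,991/3⌋ = $17,663 → take DB $35,345. Book value $35,346.
Accumulated through year 2 = $141,381 − $35,346 = $106,035.

$106,035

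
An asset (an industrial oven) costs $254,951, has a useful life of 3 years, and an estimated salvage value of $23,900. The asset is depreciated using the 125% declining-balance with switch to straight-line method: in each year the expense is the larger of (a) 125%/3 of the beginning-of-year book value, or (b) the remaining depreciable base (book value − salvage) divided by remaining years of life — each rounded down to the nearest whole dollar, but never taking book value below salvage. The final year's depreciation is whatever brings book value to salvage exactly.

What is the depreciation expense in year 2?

Depreciable base = $254,951 − $23,900 = $231,051.
Year 1: DB = ⌊$254,951 × 125%/3⌋ = $106,229; SL = ⌊$231,051/3⌋ = $77,017 → take DB $106,229. Book value $148,722.
Year 2: DB = ⌊$148,722 × 125%/3⌋ = $61,967; SL = ⌊$124,822/2⌋ = $62,411 → take SL $62,411. Book value $86,311.

$62,411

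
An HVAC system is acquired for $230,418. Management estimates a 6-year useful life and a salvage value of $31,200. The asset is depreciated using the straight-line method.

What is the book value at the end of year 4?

Depreciable base = $230,418 − $31,200 = $199,218.
Annual expense = $199,218 / 6 = $33,203.
End of year 1: book value $197,215.
End of year 2: book value $164,012.
End of year 3: book value $130,809.
End of year 4: book value $97,606.

$97,606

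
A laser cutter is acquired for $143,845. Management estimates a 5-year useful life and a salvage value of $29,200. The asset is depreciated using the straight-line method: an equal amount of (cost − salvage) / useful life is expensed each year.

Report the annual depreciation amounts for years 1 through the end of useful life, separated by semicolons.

Depreciable base = $143,845 − $29,200 = $114,645.
Annual expense = $114,645 / 5 = $22,929.
End of year 1: book value $120,916.
End of year 2: book value $97,987.
End of year 3: book value $75,058.
End of year 4: book value $52,129.
End of year 5: book value $29,200.

$22,929; $22,929; $22,929; $22,929; $22,929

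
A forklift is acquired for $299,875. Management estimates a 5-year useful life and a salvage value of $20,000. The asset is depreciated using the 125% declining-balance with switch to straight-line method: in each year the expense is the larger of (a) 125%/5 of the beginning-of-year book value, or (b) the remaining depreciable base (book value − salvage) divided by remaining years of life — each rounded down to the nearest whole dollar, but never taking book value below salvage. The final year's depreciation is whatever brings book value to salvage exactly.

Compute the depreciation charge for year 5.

Depreciable base = $299,875 − $20,000 = $279,875.
Year 1: DB = ⌊$299,875 × 125%/5⌋ = $74,968; SL = ⌊$279,875/5⌋ = $55,975 → take DB $74,968. Book value $224,907.
Year 2: DB = ⌊$224,907 × 125%/5⌋ = $56,226; SL = ⌊$204,907/4⌋ = $51,226 → take DB $56,226. Book value $168,681.
Year 3: DB = ⌊$168,681 × 125%/5⌋ = $42,170; SL = ⌊$148,681/3⌋ = $49,560 → take SL $49,560. Book value $119,121.
Year 4: DB = ⌊$119,121 × 125%/5⌋ = $29,780; SL = ⌊$99,121/2⌋ = $49,560 → take SL $49,560. Book value $69,561.
Year 5 (final): $69,561 − $20,000 = $49,561. Book value $20,000.

$49,561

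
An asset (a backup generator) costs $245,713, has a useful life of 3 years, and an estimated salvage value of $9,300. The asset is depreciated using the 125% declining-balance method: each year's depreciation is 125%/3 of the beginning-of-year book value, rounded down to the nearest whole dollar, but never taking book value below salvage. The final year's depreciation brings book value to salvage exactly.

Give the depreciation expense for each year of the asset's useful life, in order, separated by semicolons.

$102,380; $59,722; $74,311

Depreciable base = $245,713 − $9,300 = $236,413.
Year 1: ⌊$245,713 × 125%/3⌋ = $102,380. Book value $143,333.
Year 2: ⌊$143,333 × 125%/3⌋ = $59,722. Book value $83,611.
Year 3 (final): $83,611 − $9,300 = $74,311. Book value $9,300.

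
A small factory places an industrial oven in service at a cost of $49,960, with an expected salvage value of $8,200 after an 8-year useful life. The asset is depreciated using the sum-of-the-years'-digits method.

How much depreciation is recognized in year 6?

$3,480

Depreciable base = $49,960 − $8,200 = $41,760.
Sum of the years' digits = 8+7+6+5+4+3+2+1 = 36.
Year 1: $41,760 × 8/36 = $9,280. Book value $40,680.
Year 2: $41,760 × 7/36 = $8,120. Book value $32,560.
Year 3: $41,760 × 6/36 = $6,960. Book value $25,600.
Year 4: $41,760 × 5/36 = $5,800. Book value $19,800.
Year 5: $41,760 × 4/36 = $4,640. Book value $15,160.
Year 6: $41,760 × 3/36 = $3,480. Book value $11,680.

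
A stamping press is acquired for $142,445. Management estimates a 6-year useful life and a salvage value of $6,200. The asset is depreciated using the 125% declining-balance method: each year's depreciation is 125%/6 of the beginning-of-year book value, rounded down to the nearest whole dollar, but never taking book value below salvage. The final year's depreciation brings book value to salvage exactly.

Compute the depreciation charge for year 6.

Depreciable base = $142,445 − $6,200 = $136,245.
Year 1: ⌊$142,445 × 125%/6⌋ = $29,676. Book value $112,769.
Year 2: ⌊$112,769 × 125%/6⌋ = $23,493. Book value $89,276.
Year 3: ⌊$89,276 × 125%/6⌋ = $18,599. Book value $70,677.
Year 4: ⌊$70,677 × 125%/6⌋ = $14,724. Book value $55,953.
Year 5: ⌊$55,953 × 125%/6⌋ = $11,656. Book value $44,297.
Year 6 (final): $44,297 − $6,200 = $38,097. Book value $6,200.

$38,097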